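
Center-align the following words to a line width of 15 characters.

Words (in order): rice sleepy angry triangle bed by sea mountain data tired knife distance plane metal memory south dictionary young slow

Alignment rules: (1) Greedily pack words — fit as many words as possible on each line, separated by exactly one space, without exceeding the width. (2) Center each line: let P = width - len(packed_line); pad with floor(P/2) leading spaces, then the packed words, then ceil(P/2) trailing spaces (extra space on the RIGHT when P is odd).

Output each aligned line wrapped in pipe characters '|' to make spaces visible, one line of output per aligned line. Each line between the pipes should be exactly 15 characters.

Line 1: ['rice', 'sleepy'] (min_width=11, slack=4)
Line 2: ['angry', 'triangle'] (min_width=14, slack=1)
Line 3: ['bed', 'by', 'sea'] (min_width=10, slack=5)
Line 4: ['mountain', 'data'] (min_width=13, slack=2)
Line 5: ['tired', 'knife'] (min_width=11, slack=4)
Line 6: ['distance', 'plane'] (min_width=14, slack=1)
Line 7: ['metal', 'memory'] (min_width=12, slack=3)
Line 8: ['south'] (min_width=5, slack=10)
Line 9: ['dictionary'] (min_width=10, slack=5)
Line 10: ['young', 'slow'] (min_width=10, slack=5)

Answer: |  rice sleepy  |
|angry triangle |
|  bed by sea   |
| mountain data |
|  tired knife  |
|distance plane |
| metal memory  |
|     south     |
|  dictionary   |
|  young slow   |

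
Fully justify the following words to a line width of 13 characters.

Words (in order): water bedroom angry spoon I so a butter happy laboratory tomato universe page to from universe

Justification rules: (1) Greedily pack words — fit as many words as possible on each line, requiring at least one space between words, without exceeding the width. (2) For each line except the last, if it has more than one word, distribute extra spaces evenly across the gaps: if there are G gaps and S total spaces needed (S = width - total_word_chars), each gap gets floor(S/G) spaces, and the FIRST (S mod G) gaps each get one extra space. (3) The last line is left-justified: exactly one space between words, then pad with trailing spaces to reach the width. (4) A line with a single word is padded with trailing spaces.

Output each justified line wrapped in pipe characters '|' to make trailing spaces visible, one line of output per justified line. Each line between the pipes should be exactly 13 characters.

Answer: |water bedroom|
|angry spoon I|
|so  a  butter|
|happy        |
|laboratory   |
|tomato       |
|universe page|
|to       from|
|universe     |

Derivation:
Line 1: ['water', 'bedroom'] (min_width=13, slack=0)
Line 2: ['angry', 'spoon', 'I'] (min_width=13, slack=0)
Line 3: ['so', 'a', 'butter'] (min_width=11, slack=2)
Line 4: ['happy'] (min_width=5, slack=8)
Line 5: ['laboratory'] (min_width=10, slack=3)
Line 6: ['tomato'] (min_width=6, slack=7)
Line 7: ['universe', 'page'] (min_width=13, slack=0)
Line 8: ['to', 'from'] (min_width=7, slack=6)
Line 9: ['universe'] (min_width=8, slack=5)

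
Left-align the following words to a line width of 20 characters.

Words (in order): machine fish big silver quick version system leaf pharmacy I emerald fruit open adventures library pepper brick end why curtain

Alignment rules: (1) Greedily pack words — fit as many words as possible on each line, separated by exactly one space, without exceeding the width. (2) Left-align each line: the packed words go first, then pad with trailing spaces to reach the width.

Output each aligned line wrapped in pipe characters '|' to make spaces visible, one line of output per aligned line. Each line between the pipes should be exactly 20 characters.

Answer: |machine fish big    |
|silver quick version|
|system leaf pharmacy|
|I emerald fruit open|
|adventures library  |
|pepper brick end why|
|curtain             |

Derivation:
Line 1: ['machine', 'fish', 'big'] (min_width=16, slack=4)
Line 2: ['silver', 'quick', 'version'] (min_width=20, slack=0)
Line 3: ['system', 'leaf', 'pharmacy'] (min_width=20, slack=0)
Line 4: ['I', 'emerald', 'fruit', 'open'] (min_width=20, slack=0)
Line 5: ['adventures', 'library'] (min_width=18, slack=2)
Line 6: ['pepper', 'brick', 'end', 'why'] (min_width=20, slack=0)
Line 7: ['curtain'] (min_width=7, slack=13)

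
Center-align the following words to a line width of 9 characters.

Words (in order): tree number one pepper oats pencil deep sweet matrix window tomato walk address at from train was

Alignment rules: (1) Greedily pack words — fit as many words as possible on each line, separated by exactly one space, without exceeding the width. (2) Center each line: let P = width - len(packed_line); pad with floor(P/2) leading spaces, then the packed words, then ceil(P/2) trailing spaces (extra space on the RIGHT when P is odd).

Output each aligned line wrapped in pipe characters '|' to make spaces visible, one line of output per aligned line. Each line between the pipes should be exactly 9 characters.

Line 1: ['tree'] (min_width=4, slack=5)
Line 2: ['number'] (min_width=6, slack=3)
Line 3: ['one'] (min_width=3, slack=6)
Line 4: ['pepper'] (min_width=6, slack=3)
Line 5: ['oats'] (min_width=4, slack=5)
Line 6: ['pencil'] (min_width=6, slack=3)
Line 7: ['deep'] (min_width=4, slack=5)
Line 8: ['sweet'] (min_width=5, slack=4)
Line 9: ['matrix'] (min_width=6, slack=3)
Line 10: ['window'] (min_width=6, slack=3)
Line 11: ['tomato'] (min_width=6, slack=3)
Line 12: ['walk'] (min_width=4, slack=5)
Line 13: ['address'] (min_width=7, slack=2)
Line 14: ['at', 'from'] (min_width=7, slack=2)
Line 15: ['train', 'was'] (min_width=9, slack=0)

Answer: |  tree   |
| number  |
|   one   |
| pepper  |
|  oats   |
| pencil  |
|  deep   |
|  sweet  |
| matrix  |
| window  |
| tomato  |
|  walk   |
| address |
| at from |
|train was|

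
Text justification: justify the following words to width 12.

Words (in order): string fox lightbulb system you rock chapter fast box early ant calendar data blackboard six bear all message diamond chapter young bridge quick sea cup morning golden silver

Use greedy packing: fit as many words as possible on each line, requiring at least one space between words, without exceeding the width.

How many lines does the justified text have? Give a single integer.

Answer: 18

Derivation:
Line 1: ['string', 'fox'] (min_width=10, slack=2)
Line 2: ['lightbulb'] (min_width=9, slack=3)
Line 3: ['system', 'you'] (min_width=10, slack=2)
Line 4: ['rock', 'chapter'] (min_width=12, slack=0)
Line 5: ['fast', 'box'] (min_width=8, slack=4)
Line 6: ['early', 'ant'] (min_width=9, slack=3)
Line 7: ['calendar'] (min_width=8, slack=4)
Line 8: ['data'] (min_width=4, slack=8)
Line 9: ['blackboard'] (min_width=10, slack=2)
Line 10: ['six', 'bear', 'all'] (min_width=12, slack=0)
Line 11: ['message'] (min_width=7, slack=5)
Line 12: ['diamond'] (min_width=7, slack=5)
Line 13: ['chapter'] (min_width=7, slack=5)
Line 14: ['young', 'bridge'] (min_width=12, slack=0)
Line 15: ['quick', 'sea'] (min_width=9, slack=3)
Line 16: ['cup', 'morning'] (min_width=11, slack=1)
Line 17: ['golden'] (min_width=6, slack=6)
Line 18: ['silver'] (min_width=6, slack=6)
Total lines: 18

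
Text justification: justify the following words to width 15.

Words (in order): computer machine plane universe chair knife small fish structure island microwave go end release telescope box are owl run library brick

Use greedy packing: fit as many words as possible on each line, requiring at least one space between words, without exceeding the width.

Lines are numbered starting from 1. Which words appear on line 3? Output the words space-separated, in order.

Answer: universe chair

Derivation:
Line 1: ['computer'] (min_width=8, slack=7)
Line 2: ['machine', 'plane'] (min_width=13, slack=2)
Line 3: ['universe', 'chair'] (min_width=14, slack=1)
Line 4: ['knife', 'small'] (min_width=11, slack=4)
Line 5: ['fish', 'structure'] (min_width=14, slack=1)
Line 6: ['island'] (min_width=6, slack=9)
Line 7: ['microwave', 'go'] (min_width=12, slack=3)
Line 8: ['end', 'release'] (min_width=11, slack=4)
Line 9: ['telescope', 'box'] (min_width=13, slack=2)
Line 10: ['are', 'owl', 'run'] (min_width=11, slack=4)
Line 11: ['library', 'brick'] (min_width=13, slack=2)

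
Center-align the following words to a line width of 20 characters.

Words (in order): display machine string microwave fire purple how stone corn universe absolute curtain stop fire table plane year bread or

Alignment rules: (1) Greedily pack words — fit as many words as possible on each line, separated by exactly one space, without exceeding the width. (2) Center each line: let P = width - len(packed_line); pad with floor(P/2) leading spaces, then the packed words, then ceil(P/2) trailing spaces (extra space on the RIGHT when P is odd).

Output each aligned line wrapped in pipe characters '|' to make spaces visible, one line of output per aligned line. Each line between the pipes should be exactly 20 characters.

Line 1: ['display', 'machine'] (min_width=15, slack=5)
Line 2: ['string', 'microwave'] (min_width=16, slack=4)
Line 3: ['fire', 'purple', 'how'] (min_width=15, slack=5)
Line 4: ['stone', 'corn', 'universe'] (min_width=19, slack=1)
Line 5: ['absolute', 'curtain'] (min_width=16, slack=4)
Line 6: ['stop', 'fire', 'table'] (min_width=15, slack=5)
Line 7: ['plane', 'year', 'bread', 'or'] (min_width=19, slack=1)

Answer: |  display machine   |
|  string microwave  |
|  fire purple how   |
|stone corn universe |
|  absolute curtain  |
|  stop fire table   |
|plane year bread or |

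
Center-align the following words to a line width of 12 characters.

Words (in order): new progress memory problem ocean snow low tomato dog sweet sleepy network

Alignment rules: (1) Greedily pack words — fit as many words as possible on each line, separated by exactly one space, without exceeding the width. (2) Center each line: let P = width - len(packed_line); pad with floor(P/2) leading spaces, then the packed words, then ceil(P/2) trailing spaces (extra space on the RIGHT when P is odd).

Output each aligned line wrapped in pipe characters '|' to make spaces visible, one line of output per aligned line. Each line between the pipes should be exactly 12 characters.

Answer: |new progress|
|   memory   |
|  problem   |
| ocean snow |
| low tomato |
| dog sweet  |
|   sleepy   |
|  network   |

Derivation:
Line 1: ['new', 'progress'] (min_width=12, slack=0)
Line 2: ['memory'] (min_width=6, slack=6)
Line 3: ['problem'] (min_width=7, slack=5)
Line 4: ['ocean', 'snow'] (min_width=10, slack=2)
Line 5: ['low', 'tomato'] (min_width=10, slack=2)
Line 6: ['dog', 'sweet'] (min_width=9, slack=3)
Line 7: ['sleepy'] (min_width=6, slack=6)
Line 8: ['network'] (min_width=7, slack=5)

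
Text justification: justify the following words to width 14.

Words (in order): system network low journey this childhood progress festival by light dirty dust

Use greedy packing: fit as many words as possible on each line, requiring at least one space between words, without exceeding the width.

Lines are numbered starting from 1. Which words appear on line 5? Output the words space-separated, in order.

Answer: festival by

Derivation:
Line 1: ['system', 'network'] (min_width=14, slack=0)
Line 2: ['low', 'journey'] (min_width=11, slack=3)
Line 3: ['this', 'childhood'] (min_width=14, slack=0)
Line 4: ['progress'] (min_width=8, slack=6)
Line 5: ['festival', 'by'] (min_width=11, slack=3)
Line 6: ['light', 'dirty'] (min_width=11, slack=3)
Line 7: ['dust'] (min_width=4, slack=10)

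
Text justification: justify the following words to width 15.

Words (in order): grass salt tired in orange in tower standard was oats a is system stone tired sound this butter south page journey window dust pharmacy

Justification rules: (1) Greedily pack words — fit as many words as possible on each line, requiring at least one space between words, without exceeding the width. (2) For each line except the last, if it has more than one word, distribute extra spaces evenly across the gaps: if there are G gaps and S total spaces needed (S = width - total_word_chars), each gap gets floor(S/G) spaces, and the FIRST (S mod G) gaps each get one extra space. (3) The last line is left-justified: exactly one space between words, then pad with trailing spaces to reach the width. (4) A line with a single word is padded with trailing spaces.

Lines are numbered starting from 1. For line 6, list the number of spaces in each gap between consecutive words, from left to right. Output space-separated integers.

Answer: 4

Derivation:
Line 1: ['grass', 'salt'] (min_width=10, slack=5)
Line 2: ['tired', 'in', 'orange'] (min_width=15, slack=0)
Line 3: ['in', 'tower'] (min_width=8, slack=7)
Line 4: ['standard', 'was'] (min_width=12, slack=3)
Line 5: ['oats', 'a', 'is'] (min_width=9, slack=6)
Line 6: ['system', 'stone'] (min_width=12, slack=3)
Line 7: ['tired', 'sound'] (min_width=11, slack=4)
Line 8: ['this', 'butter'] (min_width=11, slack=4)
Line 9: ['south', 'page'] (min_width=10, slack=5)
Line 10: ['journey', 'window'] (min_width=14, slack=1)
Line 11: ['dust', 'pharmacy'] (min_width=13, slack=2)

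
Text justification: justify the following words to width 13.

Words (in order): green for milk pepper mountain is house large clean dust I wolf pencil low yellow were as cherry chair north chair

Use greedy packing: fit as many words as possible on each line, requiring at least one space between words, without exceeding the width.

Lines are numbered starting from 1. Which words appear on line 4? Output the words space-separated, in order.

Answer: house large

Derivation:
Line 1: ['green', 'for'] (min_width=9, slack=4)
Line 2: ['milk', 'pepper'] (min_width=11, slack=2)
Line 3: ['mountain', 'is'] (min_width=11, slack=2)
Line 4: ['house', 'large'] (min_width=11, slack=2)
Line 5: ['clean', 'dust', 'I'] (min_width=12, slack=1)
Line 6: ['wolf', 'pencil'] (min_width=11, slack=2)
Line 7: ['low', 'yellow'] (min_width=10, slack=3)
Line 8: ['were', 'as'] (min_width=7, slack=6)
Line 9: ['cherry', 'chair'] (min_width=12, slack=1)
Line 10: ['north', 'chair'] (min_width=11, slack=2)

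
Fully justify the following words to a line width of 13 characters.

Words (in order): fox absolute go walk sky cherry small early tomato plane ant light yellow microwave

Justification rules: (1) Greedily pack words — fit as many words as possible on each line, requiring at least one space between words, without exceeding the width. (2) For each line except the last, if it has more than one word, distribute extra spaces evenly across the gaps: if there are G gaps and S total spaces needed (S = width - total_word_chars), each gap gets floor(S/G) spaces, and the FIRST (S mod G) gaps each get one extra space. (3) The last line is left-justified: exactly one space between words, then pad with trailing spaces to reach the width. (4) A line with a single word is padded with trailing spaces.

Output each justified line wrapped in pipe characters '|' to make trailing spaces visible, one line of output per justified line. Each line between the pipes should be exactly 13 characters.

Answer: |fox  absolute|
|go  walk  sky|
|cherry  small|
|early  tomato|
|plane     ant|
|light  yellow|
|microwave    |

Derivation:
Line 1: ['fox', 'absolute'] (min_width=12, slack=1)
Line 2: ['go', 'walk', 'sky'] (min_width=11, slack=2)
Line 3: ['cherry', 'small'] (min_width=12, slack=1)
Line 4: ['early', 'tomato'] (min_width=12, slack=1)
Line 5: ['plane', 'ant'] (min_width=9, slack=4)
Line 6: ['light', 'yellow'] (min_width=12, slack=1)
Line 7: ['microwave'] (min_width=9, slack=4)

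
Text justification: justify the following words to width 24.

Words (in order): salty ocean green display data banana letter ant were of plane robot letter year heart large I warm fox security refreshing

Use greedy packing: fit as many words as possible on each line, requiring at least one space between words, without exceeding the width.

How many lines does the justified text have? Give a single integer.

Answer: 6

Derivation:
Line 1: ['salty', 'ocean', 'green'] (min_width=17, slack=7)
Line 2: ['display', 'data', 'banana'] (min_width=19, slack=5)
Line 3: ['letter', 'ant', 'were', 'of', 'plane'] (min_width=24, slack=0)
Line 4: ['robot', 'letter', 'year', 'heart'] (min_width=23, slack=1)
Line 5: ['large', 'I', 'warm', 'fox'] (min_width=16, slack=8)
Line 6: ['security', 'refreshing'] (min_width=19, slack=5)
Total lines: 6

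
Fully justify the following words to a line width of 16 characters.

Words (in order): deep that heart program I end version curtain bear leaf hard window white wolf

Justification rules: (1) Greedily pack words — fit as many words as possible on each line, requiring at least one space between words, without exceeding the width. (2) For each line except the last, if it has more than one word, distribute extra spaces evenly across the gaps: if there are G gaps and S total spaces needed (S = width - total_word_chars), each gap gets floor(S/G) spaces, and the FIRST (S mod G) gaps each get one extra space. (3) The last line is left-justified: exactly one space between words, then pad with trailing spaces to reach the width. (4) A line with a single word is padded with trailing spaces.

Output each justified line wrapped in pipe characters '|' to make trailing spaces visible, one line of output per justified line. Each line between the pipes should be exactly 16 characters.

Answer: |deep  that heart|
|program   I  end|
|version  curtain|
|bear  leaf  hard|
|window     white|
|wolf            |

Derivation:
Line 1: ['deep', 'that', 'heart'] (min_width=15, slack=1)
Line 2: ['program', 'I', 'end'] (min_width=13, slack=3)
Line 3: ['version', 'curtain'] (min_width=15, slack=1)
Line 4: ['bear', 'leaf', 'hard'] (min_width=14, slack=2)
Line 5: ['window', 'white'] (min_width=12, slack=4)
Line 6: ['wolf'] (min_width=4, slack=12)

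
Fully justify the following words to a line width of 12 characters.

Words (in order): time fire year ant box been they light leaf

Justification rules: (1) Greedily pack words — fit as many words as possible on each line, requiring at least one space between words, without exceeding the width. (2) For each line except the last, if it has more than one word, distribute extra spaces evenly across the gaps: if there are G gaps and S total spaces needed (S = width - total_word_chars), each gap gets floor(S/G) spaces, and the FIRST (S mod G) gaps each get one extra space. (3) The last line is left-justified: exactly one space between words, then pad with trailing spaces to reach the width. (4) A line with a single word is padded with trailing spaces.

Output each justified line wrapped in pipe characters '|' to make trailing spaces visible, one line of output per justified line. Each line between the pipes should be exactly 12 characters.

Answer: |time    fire|
|year ant box|
|been    they|
|light leaf  |

Derivation:
Line 1: ['time', 'fire'] (min_width=9, slack=3)
Line 2: ['year', 'ant', 'box'] (min_width=12, slack=0)
Line 3: ['been', 'they'] (min_width=9, slack=3)
Line 4: ['light', 'leaf'] (min_width=10, slack=2)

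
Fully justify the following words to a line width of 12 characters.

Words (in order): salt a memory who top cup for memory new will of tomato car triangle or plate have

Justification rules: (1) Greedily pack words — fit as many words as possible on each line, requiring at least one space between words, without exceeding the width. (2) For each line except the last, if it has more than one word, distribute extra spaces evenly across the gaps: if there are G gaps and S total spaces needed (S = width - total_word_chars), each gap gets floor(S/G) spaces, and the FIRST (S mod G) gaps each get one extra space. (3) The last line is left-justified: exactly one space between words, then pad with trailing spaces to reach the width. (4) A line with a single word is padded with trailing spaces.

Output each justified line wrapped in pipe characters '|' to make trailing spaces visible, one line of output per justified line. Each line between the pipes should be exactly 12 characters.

Line 1: ['salt', 'a'] (min_width=6, slack=6)
Line 2: ['memory', 'who'] (min_width=10, slack=2)
Line 3: ['top', 'cup', 'for'] (min_width=11, slack=1)
Line 4: ['memory', 'new'] (min_width=10, slack=2)
Line 5: ['will', 'of'] (min_width=7, slack=5)
Line 6: ['tomato', 'car'] (min_width=10, slack=2)
Line 7: ['triangle', 'or'] (min_width=11, slack=1)
Line 8: ['plate', 'have'] (min_width=10, slack=2)

Answer: |salt       a|
|memory   who|
|top  cup for|
|memory   new|
|will      of|
|tomato   car|
|triangle  or|
|plate have  |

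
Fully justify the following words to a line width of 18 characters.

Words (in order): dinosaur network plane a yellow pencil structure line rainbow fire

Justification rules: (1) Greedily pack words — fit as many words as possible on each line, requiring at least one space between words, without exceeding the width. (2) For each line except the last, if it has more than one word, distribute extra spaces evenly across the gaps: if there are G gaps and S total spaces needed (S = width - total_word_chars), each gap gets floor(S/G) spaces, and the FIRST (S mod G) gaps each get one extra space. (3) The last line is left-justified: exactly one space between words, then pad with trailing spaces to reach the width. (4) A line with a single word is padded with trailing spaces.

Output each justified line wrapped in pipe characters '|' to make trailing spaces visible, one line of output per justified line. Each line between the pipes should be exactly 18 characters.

Line 1: ['dinosaur', 'network'] (min_width=16, slack=2)
Line 2: ['plane', 'a', 'yellow'] (min_width=14, slack=4)
Line 3: ['pencil', 'structure'] (min_width=16, slack=2)
Line 4: ['line', 'rainbow', 'fire'] (min_width=17, slack=1)

Answer: |dinosaur   network|
|plane   a   yellow|
|pencil   structure|
|line rainbow fire |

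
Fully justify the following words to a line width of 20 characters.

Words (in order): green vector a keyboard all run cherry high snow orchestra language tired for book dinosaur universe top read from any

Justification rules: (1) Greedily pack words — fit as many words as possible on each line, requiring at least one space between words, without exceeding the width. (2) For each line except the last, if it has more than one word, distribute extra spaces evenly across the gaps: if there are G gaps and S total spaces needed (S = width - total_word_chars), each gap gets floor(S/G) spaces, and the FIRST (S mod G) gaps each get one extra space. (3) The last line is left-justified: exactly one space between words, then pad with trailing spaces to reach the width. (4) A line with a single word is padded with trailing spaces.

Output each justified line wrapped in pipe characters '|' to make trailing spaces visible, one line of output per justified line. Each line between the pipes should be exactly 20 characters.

Answer: |green    vector    a|
|keyboard   all   run|
|cherry   high   snow|
|orchestra   language|
|tired    for    book|
|dinosaur    universe|
|top read from any   |

Derivation:
Line 1: ['green', 'vector', 'a'] (min_width=14, slack=6)
Line 2: ['keyboard', 'all', 'run'] (min_width=16, slack=4)
Line 3: ['cherry', 'high', 'snow'] (min_width=16, slack=4)
Line 4: ['orchestra', 'language'] (min_width=18, slack=2)
Line 5: ['tired', 'for', 'book'] (min_width=14, slack=6)
Line 6: ['dinosaur', 'universe'] (min_width=17, slack=3)
Line 7: ['top', 'read', 'from', 'any'] (min_width=17, slack=3)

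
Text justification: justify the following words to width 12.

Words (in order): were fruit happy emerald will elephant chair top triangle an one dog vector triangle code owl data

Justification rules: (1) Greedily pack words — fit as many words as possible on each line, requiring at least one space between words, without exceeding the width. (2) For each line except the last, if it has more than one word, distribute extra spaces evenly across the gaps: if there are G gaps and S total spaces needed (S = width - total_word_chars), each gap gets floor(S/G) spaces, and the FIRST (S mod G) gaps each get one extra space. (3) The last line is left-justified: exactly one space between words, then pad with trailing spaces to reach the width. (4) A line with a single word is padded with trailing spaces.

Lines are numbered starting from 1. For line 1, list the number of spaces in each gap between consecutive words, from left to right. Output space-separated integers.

Line 1: ['were', 'fruit'] (min_width=10, slack=2)
Line 2: ['happy'] (min_width=5, slack=7)
Line 3: ['emerald', 'will'] (min_width=12, slack=0)
Line 4: ['elephant'] (min_width=8, slack=4)
Line 5: ['chair', 'top'] (min_width=9, slack=3)
Line 6: ['triangle', 'an'] (min_width=11, slack=1)
Line 7: ['one', 'dog'] (min_width=7, slack=5)
Line 8: ['vector'] (min_width=6, slack=6)
Line 9: ['triangle'] (min_width=8, slack=4)
Line 10: ['code', 'owl'] (min_width=8, slack=4)
Line 11: ['data'] (min_width=4, slack=8)

Answer: 3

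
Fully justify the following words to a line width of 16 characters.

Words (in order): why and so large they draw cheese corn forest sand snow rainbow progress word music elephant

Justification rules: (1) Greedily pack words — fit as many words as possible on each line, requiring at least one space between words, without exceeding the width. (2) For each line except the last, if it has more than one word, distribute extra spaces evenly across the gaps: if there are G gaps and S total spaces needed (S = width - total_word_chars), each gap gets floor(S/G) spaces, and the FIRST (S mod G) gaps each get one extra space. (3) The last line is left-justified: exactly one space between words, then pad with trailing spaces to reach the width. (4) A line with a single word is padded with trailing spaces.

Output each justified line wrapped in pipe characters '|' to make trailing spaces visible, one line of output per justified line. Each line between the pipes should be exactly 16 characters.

Line 1: ['why', 'and', 'so', 'large'] (min_width=16, slack=0)
Line 2: ['they', 'draw', 'cheese'] (min_width=16, slack=0)
Line 3: ['corn', 'forest', 'sand'] (min_width=16, slack=0)
Line 4: ['snow', 'rainbow'] (min_width=12, slack=4)
Line 5: ['progress', 'word'] (min_width=13, slack=3)
Line 6: ['music', 'elephant'] (min_width=14, slack=2)

Answer: |why and so large|
|they draw cheese|
|corn forest sand|
|snow     rainbow|
|progress    word|
|music elephant  |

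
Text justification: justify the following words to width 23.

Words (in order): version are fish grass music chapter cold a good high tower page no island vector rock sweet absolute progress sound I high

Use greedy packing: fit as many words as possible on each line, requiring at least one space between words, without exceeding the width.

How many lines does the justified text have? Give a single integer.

Line 1: ['version', 'are', 'fish', 'grass'] (min_width=22, slack=1)
Line 2: ['music', 'chapter', 'cold', 'a'] (min_width=20, slack=3)
Line 3: ['good', 'high', 'tower', 'page', 'no'] (min_width=23, slack=0)
Line 4: ['island', 'vector', 'rock'] (min_width=18, slack=5)
Line 5: ['sweet', 'absolute', 'progress'] (min_width=23, slack=0)
Line 6: ['sound', 'I', 'high'] (min_width=12, slack=11)
Total lines: 6

Answer: 6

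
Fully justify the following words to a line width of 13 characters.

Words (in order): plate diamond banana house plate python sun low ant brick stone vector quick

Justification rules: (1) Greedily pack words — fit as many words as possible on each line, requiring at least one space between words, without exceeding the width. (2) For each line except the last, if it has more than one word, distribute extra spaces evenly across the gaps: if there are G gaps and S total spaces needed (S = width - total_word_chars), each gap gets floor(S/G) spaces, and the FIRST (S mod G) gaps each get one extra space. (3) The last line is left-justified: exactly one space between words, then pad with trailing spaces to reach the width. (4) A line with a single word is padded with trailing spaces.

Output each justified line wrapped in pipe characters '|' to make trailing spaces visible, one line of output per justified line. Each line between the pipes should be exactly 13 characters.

Line 1: ['plate', 'diamond'] (min_width=13, slack=0)
Line 2: ['banana', 'house'] (min_width=12, slack=1)
Line 3: ['plate', 'python'] (min_width=12, slack=1)
Line 4: ['sun', 'low', 'ant'] (min_width=11, slack=2)
Line 5: ['brick', 'stone'] (min_width=11, slack=2)
Line 6: ['vector', 'quick'] (min_width=12, slack=1)

Answer: |plate diamond|
|banana  house|
|plate  python|
|sun  low  ant|
|brick   stone|
|vector quick |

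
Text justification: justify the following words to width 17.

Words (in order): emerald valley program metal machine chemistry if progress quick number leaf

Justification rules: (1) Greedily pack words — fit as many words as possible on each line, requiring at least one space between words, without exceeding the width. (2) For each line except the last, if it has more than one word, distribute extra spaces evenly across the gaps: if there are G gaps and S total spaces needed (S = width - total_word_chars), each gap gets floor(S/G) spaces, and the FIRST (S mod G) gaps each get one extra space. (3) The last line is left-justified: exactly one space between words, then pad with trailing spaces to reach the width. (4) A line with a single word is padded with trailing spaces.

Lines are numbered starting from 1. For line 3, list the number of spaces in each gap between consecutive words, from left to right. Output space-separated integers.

Line 1: ['emerald', 'valley'] (min_width=14, slack=3)
Line 2: ['program', 'metal'] (min_width=13, slack=4)
Line 3: ['machine', 'chemistry'] (min_width=17, slack=0)
Line 4: ['if', 'progress', 'quick'] (min_width=17, slack=0)
Line 5: ['number', 'leaf'] (min_width=11, slack=6)

Answer: 1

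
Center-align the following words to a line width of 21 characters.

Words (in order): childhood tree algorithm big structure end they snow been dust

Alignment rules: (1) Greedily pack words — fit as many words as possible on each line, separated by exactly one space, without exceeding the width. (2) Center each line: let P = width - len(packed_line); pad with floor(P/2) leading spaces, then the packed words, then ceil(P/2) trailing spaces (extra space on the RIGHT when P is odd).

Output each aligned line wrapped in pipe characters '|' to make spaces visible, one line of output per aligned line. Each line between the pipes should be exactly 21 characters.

Line 1: ['childhood', 'tree'] (min_width=14, slack=7)
Line 2: ['algorithm', 'big'] (min_width=13, slack=8)
Line 3: ['structure', 'end', 'they'] (min_width=18, slack=3)
Line 4: ['snow', 'been', 'dust'] (min_width=14, slack=7)

Answer: |   childhood tree    |
|    algorithm big    |
| structure end they  |
|   snow been dust    |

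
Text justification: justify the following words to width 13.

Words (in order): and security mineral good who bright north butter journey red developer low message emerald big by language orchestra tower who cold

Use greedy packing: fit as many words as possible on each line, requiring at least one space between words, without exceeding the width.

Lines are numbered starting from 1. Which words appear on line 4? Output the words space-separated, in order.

Answer: north butter

Derivation:
Line 1: ['and', 'security'] (min_width=12, slack=1)
Line 2: ['mineral', 'good'] (min_width=12, slack=1)
Line 3: ['who', 'bright'] (min_width=10, slack=3)
Line 4: ['north', 'butter'] (min_width=12, slack=1)
Line 5: ['journey', 'red'] (min_width=11, slack=2)
Line 6: ['developer', 'low'] (min_width=13, slack=0)
Line 7: ['message'] (min_width=7, slack=6)
Line 8: ['emerald', 'big'] (min_width=11, slack=2)
Line 9: ['by', 'language'] (min_width=11, slack=2)
Line 10: ['orchestra'] (min_width=9, slack=4)
Line 11: ['tower', 'who'] (min_width=9, slack=4)
Line 12: ['cold'] (min_width=4, slack=9)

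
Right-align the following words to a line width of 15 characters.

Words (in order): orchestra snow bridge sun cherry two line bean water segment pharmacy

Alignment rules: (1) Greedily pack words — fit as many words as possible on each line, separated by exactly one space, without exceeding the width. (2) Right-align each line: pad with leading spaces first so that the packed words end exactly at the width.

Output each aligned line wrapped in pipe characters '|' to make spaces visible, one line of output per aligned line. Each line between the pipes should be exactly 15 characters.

Line 1: ['orchestra', 'snow'] (min_width=14, slack=1)
Line 2: ['bridge', 'sun'] (min_width=10, slack=5)
Line 3: ['cherry', 'two', 'line'] (min_width=15, slack=0)
Line 4: ['bean', 'water'] (min_width=10, slack=5)
Line 5: ['segment'] (min_width=7, slack=8)
Line 6: ['pharmacy'] (min_width=8, slack=7)

Answer: | orchestra snow|
|     bridge sun|
|cherry two line|
|     bean water|
|        segment|
|       pharmacy|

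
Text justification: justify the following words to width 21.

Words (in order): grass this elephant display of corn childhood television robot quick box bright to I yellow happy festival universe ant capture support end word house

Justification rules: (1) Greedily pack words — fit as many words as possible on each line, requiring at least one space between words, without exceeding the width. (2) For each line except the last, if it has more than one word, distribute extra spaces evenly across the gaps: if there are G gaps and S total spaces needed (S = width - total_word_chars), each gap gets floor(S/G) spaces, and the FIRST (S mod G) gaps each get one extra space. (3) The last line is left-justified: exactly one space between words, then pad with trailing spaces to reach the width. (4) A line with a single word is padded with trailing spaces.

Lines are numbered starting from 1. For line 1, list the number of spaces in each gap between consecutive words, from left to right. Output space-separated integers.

Line 1: ['grass', 'this', 'elephant'] (min_width=19, slack=2)
Line 2: ['display', 'of', 'corn'] (min_width=15, slack=6)
Line 3: ['childhood', 'television'] (min_width=20, slack=1)
Line 4: ['robot', 'quick', 'box'] (min_width=15, slack=6)
Line 5: ['bright', 'to', 'I', 'yellow'] (min_width=18, slack=3)
Line 6: ['happy', 'festival'] (min_width=14, slack=7)
Line 7: ['universe', 'ant', 'capture'] (min_width=20, slack=1)
Line 8: ['support', 'end', 'word'] (min_width=16, slack=5)
Line 9: ['house'] (min_width=5, slack=16)

Answer: 2 2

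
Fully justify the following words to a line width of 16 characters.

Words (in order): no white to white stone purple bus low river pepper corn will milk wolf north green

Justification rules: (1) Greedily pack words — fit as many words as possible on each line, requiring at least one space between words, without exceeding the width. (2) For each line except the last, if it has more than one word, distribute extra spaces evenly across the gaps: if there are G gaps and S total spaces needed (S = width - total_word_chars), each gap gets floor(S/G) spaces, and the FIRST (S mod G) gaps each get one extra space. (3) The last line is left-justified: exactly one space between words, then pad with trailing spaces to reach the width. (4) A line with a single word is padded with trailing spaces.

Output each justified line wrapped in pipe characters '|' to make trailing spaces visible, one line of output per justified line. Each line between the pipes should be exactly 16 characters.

Answer: |no    white   to|
|white      stone|
|purple  bus  low|
|river     pepper|
|corn  will  milk|
|wolf north green|

Derivation:
Line 1: ['no', 'white', 'to'] (min_width=11, slack=5)
Line 2: ['white', 'stone'] (min_width=11, slack=5)
Line 3: ['purple', 'bus', 'low'] (min_width=14, slack=2)
Line 4: ['river', 'pepper'] (min_width=12, slack=4)
Line 5: ['corn', 'will', 'milk'] (min_width=14, slack=2)
Line 6: ['wolf', 'north', 'green'] (min_width=16, slack=0)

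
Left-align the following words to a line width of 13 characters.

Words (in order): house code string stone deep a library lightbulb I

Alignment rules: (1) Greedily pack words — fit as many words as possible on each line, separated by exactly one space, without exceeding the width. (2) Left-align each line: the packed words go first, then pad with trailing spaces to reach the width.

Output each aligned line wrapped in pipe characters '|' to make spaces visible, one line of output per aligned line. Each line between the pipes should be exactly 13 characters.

Answer: |house code   |
|string stone |
|deep a       |
|library      |
|lightbulb I  |

Derivation:
Line 1: ['house', 'code'] (min_width=10, slack=3)
Line 2: ['string', 'stone'] (min_width=12, slack=1)
Line 3: ['deep', 'a'] (min_width=6, slack=7)
Line 4: ['library'] (min_width=7, slack=6)
Line 5: ['lightbulb', 'I'] (min_width=11, slack=2)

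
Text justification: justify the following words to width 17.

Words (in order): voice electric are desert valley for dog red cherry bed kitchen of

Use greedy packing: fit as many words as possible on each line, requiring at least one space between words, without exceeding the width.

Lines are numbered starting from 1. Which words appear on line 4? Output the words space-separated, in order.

Line 1: ['voice', 'electric'] (min_width=14, slack=3)
Line 2: ['are', 'desert', 'valley'] (min_width=17, slack=0)
Line 3: ['for', 'dog', 'red'] (min_width=11, slack=6)
Line 4: ['cherry', 'bed'] (min_width=10, slack=7)
Line 5: ['kitchen', 'of'] (min_width=10, slack=7)

Answer: cherry bed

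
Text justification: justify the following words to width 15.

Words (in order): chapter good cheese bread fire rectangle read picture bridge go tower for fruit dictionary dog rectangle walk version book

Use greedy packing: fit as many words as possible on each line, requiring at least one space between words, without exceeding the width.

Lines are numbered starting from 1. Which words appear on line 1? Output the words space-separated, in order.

Line 1: ['chapter', 'good'] (min_width=12, slack=3)
Line 2: ['cheese', 'bread'] (min_width=12, slack=3)
Line 3: ['fire', 'rectangle'] (min_width=14, slack=1)
Line 4: ['read', 'picture'] (min_width=12, slack=3)
Line 5: ['bridge', 'go', 'tower'] (min_width=15, slack=0)
Line 6: ['for', 'fruit'] (min_width=9, slack=6)
Line 7: ['dictionary', 'dog'] (min_width=14, slack=1)
Line 8: ['rectangle', 'walk'] (min_width=14, slack=1)
Line 9: ['version', 'book'] (min_width=12, slack=3)

Answer: chapter good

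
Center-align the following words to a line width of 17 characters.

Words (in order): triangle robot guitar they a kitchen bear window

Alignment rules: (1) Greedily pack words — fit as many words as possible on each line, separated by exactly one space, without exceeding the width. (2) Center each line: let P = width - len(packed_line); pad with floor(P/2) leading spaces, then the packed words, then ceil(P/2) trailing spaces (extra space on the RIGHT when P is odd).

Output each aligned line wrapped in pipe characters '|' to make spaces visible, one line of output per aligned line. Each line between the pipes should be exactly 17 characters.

Answer: | triangle robot  |
|  guitar they a  |
|  kitchen bear   |
|     window      |

Derivation:
Line 1: ['triangle', 'robot'] (min_width=14, slack=3)
Line 2: ['guitar', 'they', 'a'] (min_width=13, slack=4)
Line 3: ['kitchen', 'bear'] (min_width=12, slack=5)
Line 4: ['window'] (min_width=6, slack=11)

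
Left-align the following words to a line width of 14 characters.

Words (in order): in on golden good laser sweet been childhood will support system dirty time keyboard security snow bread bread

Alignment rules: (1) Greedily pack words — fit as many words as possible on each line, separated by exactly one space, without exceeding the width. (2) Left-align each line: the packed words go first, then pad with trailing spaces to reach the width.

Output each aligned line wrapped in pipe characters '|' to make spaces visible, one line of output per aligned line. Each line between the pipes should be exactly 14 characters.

Line 1: ['in', 'on', 'golden'] (min_width=12, slack=2)
Line 2: ['good', 'laser'] (min_width=10, slack=4)
Line 3: ['sweet', 'been'] (min_width=10, slack=4)
Line 4: ['childhood', 'will'] (min_width=14, slack=0)
Line 5: ['support', 'system'] (min_width=14, slack=0)
Line 6: ['dirty', 'time'] (min_width=10, slack=4)
Line 7: ['keyboard'] (min_width=8, slack=6)
Line 8: ['security', 'snow'] (min_width=13, slack=1)
Line 9: ['bread', 'bread'] (min_width=11, slack=3)

Answer: |in on golden  |
|good laser    |
|sweet been    |
|childhood will|
|support system|
|dirty time    |
|keyboard      |
|security snow |
|bread bread   |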